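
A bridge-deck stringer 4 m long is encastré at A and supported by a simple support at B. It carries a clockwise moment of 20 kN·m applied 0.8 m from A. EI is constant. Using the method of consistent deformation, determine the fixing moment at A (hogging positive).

Take the reaction at B as the redundant and release it; the primary structure is a cantilever fixed at A.
Downward deflection at the released point B due to the loads:
  clockwise couple 20 at a = 0.8: M₀a(2L − a)/(2EI) = 57.6/EI
Tip deflection under a unit load at B: L³/(3EI) = 21.33/EI.
Compatibility at B: δ_0 − R_B·δ_{BB} = 0, so R_B = 57.6/21.33 = 2.7 kN.
Moment equilibrium about A: M_A = Σ(load moments about A) − R_B·L = 20 − 2.7×4 = 9.2 kN·m.

M_A = 9.2 kN·m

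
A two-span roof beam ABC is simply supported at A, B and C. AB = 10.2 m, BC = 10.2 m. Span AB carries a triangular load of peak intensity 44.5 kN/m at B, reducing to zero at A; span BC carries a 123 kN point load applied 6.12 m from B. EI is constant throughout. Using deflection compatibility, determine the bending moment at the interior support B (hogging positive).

Insert a hinge at B; M_B is the redundant, and each span becomes simply supported.
Discontinuity in slope at B on the released structure — sum the simple-span end rotations:
  span AB: triangular load, peak 44.5: w₀L³/(45EI) = 1049/EI
  span BC: point load 123 at a = 6.12: Pab(L + b)/(6LEI) = 716.6/EI
  relative rotation θ_0 = (1049 + 716.6)/EI = 1766/EI
A unit hogging moment at B produces rotation L₁/(3EI) + L₂/(3EI) = 6.8/EI.
Compatibility: M_B·(L₁+L₂)/(3EI) = θ_0, giving M_B = 259.7 kN·m (hogging).

M_B = 259.7 kN·m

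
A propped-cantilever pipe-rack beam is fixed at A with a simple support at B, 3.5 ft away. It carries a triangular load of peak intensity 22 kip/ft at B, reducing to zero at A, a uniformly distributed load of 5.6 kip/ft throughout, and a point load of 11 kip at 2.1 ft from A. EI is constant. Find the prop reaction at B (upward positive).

R_B = 33.28 kip

Choose R_B as the redundant. The primary structure is the cantilever fixed at A.
Primary-structure tip deflection at B by superposition:
  triangular load, peak 22 at the free end: 11w₀L⁴/(120EI) = 302.6/EI
  UDL 5.6: wL⁴/(8EI) = 105/EI
  point load 11 at a = 2.1: Pa²(3L − a)/(6EI) = 67.91/EI
  δ_0 = 475.6/EI
Tip deflection under a unit load at B: L³/(3EI) = 14.29/EI.
Compatibility at B: δ_0 − R_B·δ_{BB} = 0, so R_B = 475.6/14.29 = 33.28 kip.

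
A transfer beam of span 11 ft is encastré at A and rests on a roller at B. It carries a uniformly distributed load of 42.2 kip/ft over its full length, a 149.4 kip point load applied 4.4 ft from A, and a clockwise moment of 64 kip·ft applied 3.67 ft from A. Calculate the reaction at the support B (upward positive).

Choose R_B as the redundant. The primary structure is the cantilever fixed at A.
Downward deflection at the released point B due to the loads:
  UDL 42.2: wL⁴/(8EI) = 77231/EI
  point load 149.4 at a = 4.4: Pa²(3L − a)/(6EI) = 13787/EI
  clockwise couple 64 at a = 3.67: M₀a(2L − a)/(2EI) = 2153/EI
  δ_0 = 93171/EI
Flexibility coefficient — unit upward force at B: δ_{BB} = L³/(3EI) = 443.7/EI.
The prop prevents deflection at B: R_B = δ_0/δ_{BB} = 93171/443.7 = 210 kip.

R_B = 210 kip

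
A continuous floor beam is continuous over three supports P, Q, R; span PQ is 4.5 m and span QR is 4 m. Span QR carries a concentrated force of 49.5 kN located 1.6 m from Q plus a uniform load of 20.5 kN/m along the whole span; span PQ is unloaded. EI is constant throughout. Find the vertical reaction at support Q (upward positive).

R_Q = 88.26 kN

Take M_Q as the redundant. Released structure: two simple spans PQ and QR with a hinge at Q.
Discontinuity in slope at Q on the released structure — sum the simple-span end rotations:
  span QR: point load 49.5 at a = 1.6: Pab(L + b)/(6LEI) = 50.69/EI
  span QR: UDL 20.5: wL³/(24EI) = 54.67/EI
  relative rotation θ_0 = (0 + 105.4)/EI = 105.4/EI
A unit hogging moment at Q produces rotation L₁/(3EI) + L₂/(3EI) = 2.833/EI.
Slope continuity at Q: θ_0 = M_Q·2.833/EI, so M_Q = 105.4/2.833 = 37.18 kN·m (hogging).
Span PQ, ΣM about P with M_Q applied at Q: R_Q^{PQ}·4.5 = 0 + 37.18, so R_Q^{PQ} = 8.263 kN and R_P = 0 − 8.263 = -8.263 kN.
Span QR, ΣM about R: R_Q^{QR}·4 = 282.8 + 37.18, so R_Q^{QR} = 80 kN and R_R = 131.5 − 80 = 51.5 kN.
R_Q = 8.263 + 80 = 88.26 kN.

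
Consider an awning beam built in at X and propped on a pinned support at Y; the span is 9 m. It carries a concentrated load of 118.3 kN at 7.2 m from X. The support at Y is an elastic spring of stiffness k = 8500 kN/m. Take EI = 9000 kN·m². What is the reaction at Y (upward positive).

Choose R_Y as the redundant. The primary structure is the cantilever fixed at X.
Downward deflection at the released point Y due to the loads:
  point load 118.3 at a = 7.2: Pa²(3L − a)/(6EI) = 20238/EI
Tip deflection under a unit load at Y: L³/(3EI) = 243/EI.
With EI = 9000 kN·m²: δ_0 = 2.2486 m and δ_{YY} = 0.027 m/kN.
Compatibility — the spring shortens by R_Y/k under the reaction it provides: δ_0 − R_Y·δ_{YY} = R_Y/k. With 1/k = 0.000118 m/kN, R_Y = δ_0 / (δ_{YY} + 1/k) = 2.2486 / (0.027 + 0.000118) = 82.92 kN.

R_Y = 82.92 kN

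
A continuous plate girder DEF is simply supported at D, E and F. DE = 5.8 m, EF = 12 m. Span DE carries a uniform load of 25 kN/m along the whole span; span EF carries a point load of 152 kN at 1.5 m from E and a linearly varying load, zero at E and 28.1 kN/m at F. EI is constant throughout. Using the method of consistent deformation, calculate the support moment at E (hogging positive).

M_E = 319.5 kN·m

Release continuity at E by inserting a hinge; the redundant is the internal moment M_E. The primary structure is two simply-supported spans DE and EF.
Discontinuity in slope at E on the released structure — sum the simple-span end rotations:
  span DE: UDL 25: wL³/(24EI) = 203.2/EI
  span EF: point load 152 at a = 1.5: Pab(L + b)/(6LEI) = 748.1/EI
  span EF: triangular load, peak 28.1: 7w₀L³/(360EI) = 944.2/EI
  relative rotation θ_0 = (203.2 + 1692)/EI = 1896/EI
A unit hogging moment at E produces rotation L₁/(3EI) + L₂/(3EI) = 5.933/EI.
Slope continuity at E: θ_0 = M_E·5.933/EI, so M_E = 1896/5.933 = 319.5 kN·m (hogging).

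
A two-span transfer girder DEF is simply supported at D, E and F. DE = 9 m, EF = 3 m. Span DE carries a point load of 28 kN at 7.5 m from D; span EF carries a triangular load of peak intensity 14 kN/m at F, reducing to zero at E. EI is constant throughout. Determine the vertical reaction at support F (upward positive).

R_F = 5.367 kN

Take M_E as the redundant. Released structure: two simple spans DE and EF with a hinge at E.
Discontinuity in slope at E on the released structure — sum the simple-span end rotations:
  span DE: point load 28 at a = 7.5: Pab(L + a)/(6LEI) = 96.25/EI
  span EF: triangular load, peak 14: 7w₀L³/(360EI) = 7.35/EI
  relative rotation θ_0 = (96.25 + 7.35)/EI = 103.6/EI
A unit hogging moment at E produces rotation L₁/(3EI) + L₂/(3EI) = 4/EI.
Slope continuity at E: θ_0 = M_E·4/EI, so M_E = 103.6/4 = 25.9 kN·m (hogging).
Span EF, ΣM about F: R_E^{EF}·3 = 21 + 25.9, so R_E^{EF} = 15.63 kN and R_F = 21 − 15.63 = 5.367 kN.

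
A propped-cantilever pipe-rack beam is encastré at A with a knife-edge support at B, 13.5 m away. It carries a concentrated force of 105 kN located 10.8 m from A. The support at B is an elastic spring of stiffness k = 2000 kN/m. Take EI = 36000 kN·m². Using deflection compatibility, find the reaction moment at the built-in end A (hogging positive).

Remove the prop at B; the released (primary) structure is a cantilever built in at A.
Primary-structure tip deflection at B by superposition:
  point load 105 at a = 10.8: Pa²(3L − a)/(6EI) = 60624/EI
Flexibility coefficient — unit upward force at B: δ_{BB} = L³/(3EI) = 820.1/EI.
With EI = 36000 kN·m²: δ_0 = 1.684 m and δ_{BB} = 0.022781 m/kN.
Compatibility — the spring shortens by R_B/k under the reaction it provides: δ_0 − R_B·δ_{BB} = R_B/k. With 1/k = 0.0005 m/kN, R_B = δ_0 / (δ_{BB} + 1/k) = 1.684 / (0.022781 + 0.0005) = 72.33 kN.
Moment equilibrium about A: M_A = Σ(load moments about A) − R_B·L = 1134 − 72.33×13.5 = 157.5 kN·m.

M_A = 157.5 kN·m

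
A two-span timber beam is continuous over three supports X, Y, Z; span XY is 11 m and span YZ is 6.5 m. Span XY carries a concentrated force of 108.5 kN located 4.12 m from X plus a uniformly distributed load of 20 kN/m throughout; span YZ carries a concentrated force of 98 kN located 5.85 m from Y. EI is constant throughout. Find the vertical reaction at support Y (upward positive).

Release continuity at Y by inserting a hinge; the redundant is the internal moment M_Y. The primary structure is two simply-supported spans XY and YZ.
End slopes at the hinge Y, treating each span as simply supported:
  span XY: point load 108.5 at a = 4.12: Pab(L + a)/(6LEI) = 704.6/EI
  span XY: UDL 20: wL³/(24EI) = 1109/EI
  span YZ: point load 98 at a = 5.85: Pab(L + b)/(6LEI) = 68.32/EI
  relative rotation θ_0 = (1814 + 68.32)/EI = 1882/EI
A unit hogging moment at Y produces rotation L₁/(3EI) + L₂/(3EI) = 5.833/EI.
Slope continuity at Y: θ_0 = M_Y·5.833/EI, so M_Y = 1882/5.833 = 322.6 kN·m (hogging).
Span XY, ΣM about X with M_Y applied at Y: R_Y^{XY}·11 = 1657 + 322.6, so R_Y^{XY} = 180 kN and R_X = 328.5 − 180 = 148.5 kN.
Span YZ, ΣM about Z: R_Y^{YZ}·6.5 = 63.7 + 322.6, so R_Y^{YZ} = 59.44 kN and R_Z = 98 − 59.44 = 38.56 kN.
R_Y = 180 + 59.44 = 239.4 kN.

R_Y = 239.4 kN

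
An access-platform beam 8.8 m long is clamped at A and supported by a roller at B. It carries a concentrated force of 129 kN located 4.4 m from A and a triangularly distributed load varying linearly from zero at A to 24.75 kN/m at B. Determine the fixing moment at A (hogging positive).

M_A = 324.7 kN·m

Remove the prop at B; the released (primary) structure is a cantilever built in at A.
Primary-structure tip deflection at B by superposition:
  point load 129 at a = 4.4: Pa²(3L − a)/(6EI) = 9157/EI
  triangular load, peak 24.75 at the free end: 11w₀L⁴/(120EI) = 13606/EI
  δ_0 = 22763/EI
Tip deflection under a unit load at B: L³/(3EI) = 227.2/EI.
Compatibility at B: δ_0 − R_B·δ_{BB} = 0, so R_B = 22763/227.2 = 100.2 kN.
Moment equilibrium about A: M_A = Σ(load moments about A) − R_B·L = 1206 − 100.2×8.8 = 324.7 kN·m.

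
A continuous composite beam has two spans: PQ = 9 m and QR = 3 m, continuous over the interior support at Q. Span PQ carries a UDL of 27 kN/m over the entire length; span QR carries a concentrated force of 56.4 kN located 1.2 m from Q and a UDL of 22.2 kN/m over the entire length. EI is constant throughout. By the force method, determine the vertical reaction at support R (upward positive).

R_R = -17.27 kN

Release continuity at Q by inserting a hinge; the redundant is the internal moment M_Q. The primary structure is two simply-supported spans PQ and QR.
Rotations at Q on the released spans (each span's end-slope, ×1/EI):
  span PQ: UDL 27: wL³/(24EI) = 820.1/EI
  span QR: point load 56.4 at a = 1.2: Pab(L + b)/(6LEI) = 32.49/EI
  span QR: UDL 22.2: wL³/(24EI) = 24.98/EI
  relative rotation θ_0 = (820.1 + 57.46)/EI = 877.6/EI
A unit hogging moment at Q produces rotation L₁/(3EI) + L₂/(3EI) = 4/EI.
Compatibility: M_Q·(L₁+L₂)/(3EI) = θ_0, giving M_Q = 219.4 kN·m (hogging).
Span QR, ΣM about R: R_Q^{QR}·3 = 201.4 + 219.4, so R_Q^{QR} = 140.3 kN and R_R = 123 − 140.3 = -17.27 kN.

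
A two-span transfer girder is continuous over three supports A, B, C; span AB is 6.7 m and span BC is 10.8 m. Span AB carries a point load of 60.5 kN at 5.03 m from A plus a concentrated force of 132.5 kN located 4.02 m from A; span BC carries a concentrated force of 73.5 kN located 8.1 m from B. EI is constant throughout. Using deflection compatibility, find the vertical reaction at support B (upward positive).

R_B = 179.1 kN

Insert a hinge at B; M_B is the redundant, and each span becomes simply supported.
Rotations at B on the released spans (each span's end-slope, ×1/EI):
  span AB: point load 60.5 at a = 5.03: Pab(L + a)/(6LEI) = 148.3/EI
  span AB: point load 132.5 at a = 4.02: Pab(L + a)/(6LEI) = 380.7/EI
  span BC: point load 73.5 at a = 8.1: Pab(L + b)/(6LEI) = 334.9/EI
  relative rotation θ_0 = (529 + 334.9)/EI = 863.8/EI
A unit hogging moment at B produces rotation L₁/(3EI) + L₂/(3EI) = 5.833/EI.
Slope continuity at B: θ_0 = M_B·5.833/EI, so M_B = 863.8/5.833 = 148.1 kN·m (hogging).
Span AB, ΣM about A with M_B applied at B: R_B^{AB}·6.7 = 837 + 148.1, so R_B^{AB} = 147 kN and R_A = 193 − 147 = 45.98 kN.
Span BC, ΣM about C: R_B^{BC}·10.8 = 198.4 + 148.1, so R_B^{BC} = 32.09 kN and R_C = 73.5 − 32.09 = 41.41 kN.
R_B = 147 + 32.09 = 179.1 kN.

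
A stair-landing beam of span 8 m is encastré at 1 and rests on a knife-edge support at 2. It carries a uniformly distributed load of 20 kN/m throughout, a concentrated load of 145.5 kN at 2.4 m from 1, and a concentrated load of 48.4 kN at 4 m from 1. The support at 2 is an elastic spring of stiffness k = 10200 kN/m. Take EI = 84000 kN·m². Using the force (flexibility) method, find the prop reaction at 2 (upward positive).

R_2 = 88.53 kN

Choose R_2 as the redundant. The primary structure is the cantilever fixed at 1.
Primary-structure tip deflection at 2 by superposition:
  UDL 20: wL⁴/(8EI) = 10240/EI
  point load 145.5 at a = 2.4: Pa²(3L − a)/(6EI) = 3017/EI
  point load 48.4 at a = 4: Pa²(3L − a)/(6EI) = 2581/EI
  δ_0 = 15838/EI
Tip deflection under a unit load at 2: L³/(3EI) = 170.7/EI.
With EI = 84000 kN·m²: δ_0 = 0.18855 m and δ_{22} = 0.002032 m/kN.
Compatibility — the spring shortens by R_2/k under the reaction it provides: δ_0 − R_2·δ_{22} = R_2/k. With 1/k = 0.000098 m/kN, R_2 = δ_0 / (δ_{22} + 1/k) = 0.18855 / (0.002032 + 0.000098) = 88.53 kN.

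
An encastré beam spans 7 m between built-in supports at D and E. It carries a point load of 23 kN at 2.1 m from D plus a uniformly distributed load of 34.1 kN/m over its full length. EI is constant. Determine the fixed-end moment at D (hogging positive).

M_D = 162.9 kN·m

Release both end moments; the primary structure is a simply-supported span DE with redundants M_D and M_E.
Simple-span end rotations at D and E under the given loads:
  at D: point load 23 at a = 2.1: Pab(L + b)/(6LEI) = 67.06/EI
  at E: point load 23 at a = 2.1: Pab(L + a)/(6LEI) = 51.28/EI
  at D: UDL 34.1: wL³/(24EI) = 487.3/EI
  at E: UDL 34.1: wL³/(24EI) = 487.3/EI
  θ_D0 = 554.4/EI,  θ_E0 = 538.6/EI
Flexibility coefficients: a unit moment at one end gives L/(3EI) there and L/(6EI) at the far end, so f₁₁ = f₂₂ = 2.333/EI and f₁₂ = f₂₁ = 1.167/EI.
Compatibility — zero rotation at each built-in end:
  2.333 M_D + 1.167 M_E = 554.4
  1.167 M_D + 2.333 M_E = 538.6
Solving the pair gives M_D = 162.9 kN·m and M_E = 149.4 kN·m (hogging).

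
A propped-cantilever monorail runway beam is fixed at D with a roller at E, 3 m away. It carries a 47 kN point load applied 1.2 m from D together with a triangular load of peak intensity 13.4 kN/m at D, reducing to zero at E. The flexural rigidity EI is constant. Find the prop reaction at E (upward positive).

Take the reaction at E as the redundant and release it; the primary structure is a cantilever fixed at D.
Free-end deflection of the primary structure under the applied loading (downward +):
  point load 47 at a = 1.2: Pa²(3L − a)/(6EI) = 87.98/EI
  triangular load, peak 13.4 at the fixed end: w₀L⁴/(30EI) = 36.18/EI
  δ_0 = 124.2/EI
Tip deflection under a unit load at E: L³/(3EI) = 9/EI.
Compatibility at E: δ_0 − R_E·δ_{EE} = 0, so R_E = 124.2/9 = 13.8 kN.

R_E = 13.8 kN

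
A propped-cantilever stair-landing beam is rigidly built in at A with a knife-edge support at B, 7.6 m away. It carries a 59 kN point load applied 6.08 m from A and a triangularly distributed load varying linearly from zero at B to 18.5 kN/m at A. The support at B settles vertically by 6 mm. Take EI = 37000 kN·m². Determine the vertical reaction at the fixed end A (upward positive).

R_A = 75.22 kN

Choose R_B as the redundant. The primary structure is the cantilever fixed at A.
Downward deflection at the released point B due to the loads:
  point load 59 at a = 6.08: Pa²(3L − a)/(6EI) = 6078/EI
  triangular load, peak 18.5 at the fixed end: w₀L⁴/(30EI) = 2057/EI
  δ_0 = 8135/EI
Tip deflection under a unit load at B: L³/(3EI) = 146.3/EI.
With EI = 37000 kN·m²: δ_0 = 0.21987 m and δ_{BB} = 0.003955 m/kN.
Compatibility — the beam at B must follow the support down by 0.006 m: δ_0 − R_B·δ_{BB} = 0.006, so R_B = (0.21987 − 0.006)/0.003955 = 54.08 kN.
Vertical equilibrium: R_A = ΣP − R_B = 129.3 − 54.08 = 75.22 kN.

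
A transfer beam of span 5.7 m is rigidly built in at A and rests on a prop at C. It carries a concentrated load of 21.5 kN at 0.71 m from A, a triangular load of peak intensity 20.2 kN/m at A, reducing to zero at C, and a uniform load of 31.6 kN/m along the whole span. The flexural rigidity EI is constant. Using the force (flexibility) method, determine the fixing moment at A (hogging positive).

Remove the prop at C; the released (primary) structure is a cantilever built in at A.
Deflection at C on the released cantilever, summing each load's contribution:
  point load 21.5 at a = 0.71: Pa²(3L − a)/(6EI) = 29.61/EI
  triangular load, peak 20.2 at the fixed end: w₀L⁴/(30EI) = 710.8/EI
  UDL 31.6: wL⁴/(8EI) = 4170/EI
  δ_0 = 4910/EI
Flexibility coefficient — unit upward force at C: δ_{CC} = L³/(3EI) = 61.73/EI.
Compatibility at C: δ_0 − R_C·δ_{CC} = 0, so R_C = 4910/61.73 = 79.54 kN.
Moment equilibrium about A: M_A = Σ(load moments about A) − R_C·L = 638 − 79.54×5.7 = 184.6 kN·m.

M_A = 184.6 kN·m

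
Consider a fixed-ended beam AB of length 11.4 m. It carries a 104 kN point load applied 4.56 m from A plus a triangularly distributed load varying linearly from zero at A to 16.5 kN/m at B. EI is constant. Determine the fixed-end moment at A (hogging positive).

M_A = 242.2 kN·m

Release both end moments; the primary structure is a simply-supported span AB with redundants M_A and M_B.
On the primary (simply-supported) span, the end slopes from the loading are:
  at A: point load 104 at a = 4.56: Pab(L + b)/(6LEI) = 865/EI
  at B: point load 104 at a = 4.56: Pab(L + a)/(6LEI) = 756.9/EI
  at A: triangular load, peak 16.5: 7w₀L³/(360EI) = 475.3/EI
  at B: triangular load, peak 16.5: w₀L³/(45EI) = 543.2/EI
  θ_A0 = 1340/EI,  θ_B0 = 1300/EI
Flexibility coefficients: a unit moment at one end gives L/(3EI) there and L/(6EI) at the far end, so f₁₁ = f₂₂ = 3.8/EI and f₁₂ = f₂₁ = 1.9/EI.
Compatibility — zero rotation at each built-in end:
  3.8 M_A + 1.9 M_B = 1340
  1.9 M_A + 3.8 M_B = 1300
Solving the pair gives M_A = 242.2 kN·m and M_B = 221 kN·m (hogging).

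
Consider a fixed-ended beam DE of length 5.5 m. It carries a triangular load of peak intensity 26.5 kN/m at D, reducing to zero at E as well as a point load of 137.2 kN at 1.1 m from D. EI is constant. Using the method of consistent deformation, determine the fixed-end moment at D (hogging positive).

Take the two fixed-end moments M_D, M_E as redundants; the released structure is the simple span DE.
End rotations of the released simple span under the applied load (×1/EI):
  at D: triangular load, peak 26.5: w₀L³/(45EI) = 97.98/EI
  at E: triangular load, peak 26.5: 7w₀L³/(360EI) = 85.73/EI
  at D: point load 137.2 at a = 1.1: Pab(L + b)/(6LEI) = 199.2/EI
  at E: point load 137.2 at a = 1.1: Pab(L + a)/(6LEI) = 132.8/EI
  θ_D0 = 297.2/EI,  θ_E0 = 218.5/EI
Flexibility coefficients: a unit moment at one end gives L/(3EI) there and L/(6EI) at the far end, so f₁₁ = f₂₂ = 1.833/EI and f₁₂ = f₂₁ = 0.9167/EI.
Compatibility — zero rotation at each built-in end:
  1.833 M_D + 0.9167 M_E = 297.2
  0.9167 M_D + 1.833 M_E = 218.5
Solving the pair gives M_D = 136.7 kN·m and M_E = 50.87 kN·m (hogging).

M_D = 136.7 kN·m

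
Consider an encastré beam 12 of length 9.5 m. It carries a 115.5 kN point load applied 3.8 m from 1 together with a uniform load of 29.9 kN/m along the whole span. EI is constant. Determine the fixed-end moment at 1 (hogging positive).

M_1 = 382.9 kN·m

Release both end moments; the primary structure is a simply-supported span 12 with redundants M_1 and M_2.
Simple-span end rotations at 1 and 2 under the given loads:
  at 1: point load 115.5 at a = 3.8: Pab(L + b)/(6LEI) = 667.1/EI
  at 2: point load 115.5 at a = 3.8: Pab(L + a)/(6LEI) = 583.7/EI
  at 1: UDL 29.9: wL³/(24EI) = 1068/EI
  at 2: UDL 29.9: wL³/(24EI) = 1068/EI
  θ_10 = 1735/EI,  θ_20 = 1652/EI
Flexibility coefficients: a unit moment at one end gives L/(3EI) there and L/(6EI) at the far end, so f₁₁ = f₂₂ = 3.167/EI and f₁₂ = f₂₁ = 1.583/EI.
Compatibility — zero rotation at each built-in end:
  3.167 M_1 + 1.583 M_2 = 1735
  1.583 M_1 + 3.167 M_2 = 1652
Solving the pair gives M_1 = 382.9 kN·m and M_2 = 330.2 kN·m (hogging).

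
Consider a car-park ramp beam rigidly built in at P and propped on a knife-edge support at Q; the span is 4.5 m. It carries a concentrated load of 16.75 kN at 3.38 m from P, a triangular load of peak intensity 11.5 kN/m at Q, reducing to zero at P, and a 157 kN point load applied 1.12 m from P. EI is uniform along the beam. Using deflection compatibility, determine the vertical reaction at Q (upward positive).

R_Q = 38.23 kN

Release the roller at Q. Primary structure: cantilever fixed at P.
Free-end deflection of the primary structure under the applied loading (downward +):
  point load 16.75 at a = 3.38: Pa²(3L − a)/(6EI) = 322.8/EI
  triangular load, peak 11.5 at the free end: 11w₀L⁴/(120EI) = 432.3/EI
  point load 157 at a = 1.12: Pa²(3L − a)/(6EI) = 406.4/EI
  δ_0 = 1161/EI
Tip deflection under a unit load at Q: L³/(3EI) = 30.38/EI.
Compatibility at Q: δ_0 − R_Q·δ_{QQ} = 0, so R_Q = 1161/30.38 = 38.23 kN.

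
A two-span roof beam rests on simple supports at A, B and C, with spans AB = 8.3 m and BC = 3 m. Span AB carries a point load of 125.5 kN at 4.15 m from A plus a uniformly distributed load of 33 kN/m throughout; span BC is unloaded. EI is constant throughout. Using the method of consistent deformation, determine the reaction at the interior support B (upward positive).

Take M_B as the redundant. Released structure: two simple spans AB and BC with a hinge at B.
Discontinuity in slope at B on the released structure — sum the simple-span end rotations:
  span AB: point load 125.5 at a = 4.15: Pab(L + a)/(6LEI) = 540.4/EI
  span AB: UDL 33: wL³/(24EI) = 786.2/EI
  relative rotation θ_0 = (1327 + 0)/EI = 1327/EI
A unit hogging moment at B produces rotation L₁/(3EI) + L₂/(3EI) = 3.767/EI.
Compatibility: M_B·(L₁+L₂)/(3EI) = θ_0, giving M_B = 352.2 kN·m (hogging).
Span AB, ΣM about A with M_B applied at B: R_B^{AB}·8.3 = 1658 + 352.2, so R_B^{AB} = 242.1 kN and R_A = 399.4 − 242.1 = 157.3 kN.
Span BC, ΣM about C: R_B^{BC}·3 = 0 + 352.2, so R_B^{BC} = 117.4 kN and R_C = 0 − 117.4 = -117.4 kN.
R_B = 242.1 + 117.4 = 359.5 kN.

R_B = 359.5 kN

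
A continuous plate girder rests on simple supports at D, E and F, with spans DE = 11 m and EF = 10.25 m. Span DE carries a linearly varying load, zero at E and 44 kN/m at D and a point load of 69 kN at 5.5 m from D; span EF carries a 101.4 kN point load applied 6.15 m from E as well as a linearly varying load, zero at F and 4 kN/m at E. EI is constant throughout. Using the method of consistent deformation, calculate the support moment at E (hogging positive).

M_E = 332.2 kN·m

Release continuity at E by inserting a hinge; the redundant is the internal moment M_E. The primary structure is two simply-supported spans DE and EF.
Rotations at E on the released spans (each span's end-slope, ×1/EI):
  span DE: triangular load, peak 44: 7w₀L³/(360EI) = 1139/EI
  span DE: point load 69 at a = 5.5: Pab(L + a)/(6LEI) = 521.8/EI
  span EF: point load 101.4 at a = 6.15: Pab(L + b)/(6LEI) = 596.6/EI
  span EF: triangular load, peak 4: w₀L³/(45EI) = 95.72/EI
  relative rotation θ_0 = (1661 + 692.3)/EI = 2353/EI
A unit hogging moment at E produces rotation L₁/(3EI) + L₂/(3EI) = 7.083/EI.
Slope continuity at E: θ_0 = M_E·7.083/EI, so M_E = 2353/7.083 = 332.2 kN·m (hogging).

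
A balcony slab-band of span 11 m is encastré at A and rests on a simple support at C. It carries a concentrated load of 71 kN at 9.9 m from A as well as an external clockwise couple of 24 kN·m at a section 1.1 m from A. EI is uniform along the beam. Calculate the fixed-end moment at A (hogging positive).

Choose R_C as the redundant. The primary structure is the cantilever fixed at A.
Deflection at C on the released cantilever, summing each load's contribution:
  point load 71 at a = 9.9: Pa²(3L − a)/(6EI) = 26791/EI
  clockwise couple 24 at a = 1.1: M₀a(2L − a)/(2EI) = 275.9/EI
  δ_0 = 27067/EI
Flexibility coefficient — unit upward force at C: δ_{CC} = L³/(3EI) = 443.7/EI.
Compatibility at C: δ_0 − R_C·δ_{CC} = 0, so R_C = 27067/443.7 = 61.01 kN.
Moment equilibrium about A: M_A = Σ(load moments about A) − R_C·L = 726.9 − 61.01×11 = 55.82 kN·m.

M_A = 55.82 kN·m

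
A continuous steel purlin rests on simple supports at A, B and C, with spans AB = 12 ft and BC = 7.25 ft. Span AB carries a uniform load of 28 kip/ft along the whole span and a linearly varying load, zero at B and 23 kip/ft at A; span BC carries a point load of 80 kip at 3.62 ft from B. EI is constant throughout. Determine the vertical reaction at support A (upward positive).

Insert a hinge at B; M_B is the redundant, and each span becomes simply supported.
End slopes at the hinge B, treating each span as simply supported:
  span AB: UDL 28: wL³/(24EI) = 2016/EI
  span AB: triangular load, peak 23: 7w₀L³/(360EI) = 772.8/EI
  span BC: point load 80 at a = 3.62: Pab(L + b)/(6LEI) = 262.9/EI
  relative rotation θ_0 = (2789 + 262.9)/EI = 3052/EI
A unit hogging moment at B produces rotation L₁/(3EI) + L₂/(3EI) = 6.417/EI.
Compatibility: M_B·(L₁+L₂)/(3EI) = θ_0, giving M_B = 475.6 kip·ft (hogging).
Span AB, ΣM about A with M_B applied at B: R_B^{AB}·12 = 2568 + 475.6, so R_B^{AB} = 253.6 kip and R_A = 474 − 253.6 = 220.4 kip.

R_A = 220.4 kip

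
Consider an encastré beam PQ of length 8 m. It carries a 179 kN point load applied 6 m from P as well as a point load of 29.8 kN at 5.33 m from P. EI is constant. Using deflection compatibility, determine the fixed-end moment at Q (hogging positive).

Release both end moments; the primary structure is a simply-supported span PQ with redundants M_P and M_Q.
On the primary (simply-supported) span, the end slopes from the loading are:
  at P: point load 179 at a = 6: Pab(L + b)/(6LEI) = 447.5/EI
  at Q: point load 179 at a = 6: Pab(L + a)/(6LEI) = 626.5/EI
  at P: point load 29.8 at a = 5.33: Pab(L + b)/(6LEI) = 94.27/EI
  at Q: point load 29.8 at a = 5.33: Pab(L + a)/(6LEI) = 117.8/EI
  θ_P0 = 541.8/EI,  θ_Q0 = 744.3/EI
Flexibility coefficients: a unit moment at one end gives L/(3EI) there and L/(6EI) at the far end, so f₁₁ = f₂₂ = 2.667/EI and f₁₂ = f₂₁ = 1.333/EI.
Compatibility — zero rotation at each built-in end:
  2.667 M_P + 1.333 M_Q = 541.8
  1.333 M_P + 2.667 M_Q = 744.3
Solving the pair gives M_P = 84.82 kN·m and M_Q = 236.7 kN·m (hogging).

M_Q = 236.7 kN·m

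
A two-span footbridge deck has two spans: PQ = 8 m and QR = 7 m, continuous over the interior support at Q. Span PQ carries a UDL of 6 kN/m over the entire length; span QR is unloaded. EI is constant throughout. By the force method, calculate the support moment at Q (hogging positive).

M_Q = 25.6 kN·m

Release continuity at Q by inserting a hinge; the redundant is the internal moment M_Q. The primary structure is two simply-supported spans PQ and QR.
End slopes at the hinge Q, treating each span as simply supported:
  span PQ: UDL 6: wL³/(24EI) = 128/EI
  relative rotation θ_0 = (128 + 0)/EI = 128/EI
A unit hogging moment at Q produces rotation L₁/(3EI) + L₂/(3EI) = 5/EI.
Compatibility: M_Q·(L₁+L₂)/(3EI) = θ_0, giving M_Q = 25.6 kN·m (hogging).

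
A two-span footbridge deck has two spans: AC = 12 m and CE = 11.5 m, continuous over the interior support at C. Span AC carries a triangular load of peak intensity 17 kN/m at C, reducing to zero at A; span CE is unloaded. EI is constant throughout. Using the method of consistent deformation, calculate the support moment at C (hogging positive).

M_C = 83.34 kN·m

Release continuity at C by inserting a hinge; the redundant is the internal moment M_C. The primary structure is two simply-supported spans AC and CE.
Discontinuity in slope at C on the released structure — sum the simple-span end rotations:
  span AC: triangular load, peak 17: w₀L³/(45EI) = 652.8/EI
  relative rotation θ_0 = (652.8 + 0)/EI = 652.8/EI
A unit hogging moment at C produces rotation L₁/(3EI) + L₂/(3EI) = 7.833/EI.
Compatibility: M_C·(L₁+L₂)/(3EI) = θ_0, giving M_C = 83.34 kN·m (hogging).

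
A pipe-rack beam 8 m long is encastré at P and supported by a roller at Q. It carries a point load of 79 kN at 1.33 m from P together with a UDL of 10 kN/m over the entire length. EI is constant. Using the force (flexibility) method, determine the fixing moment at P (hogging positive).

Release the roller at Q. Primary structure: cantilever fixed at P.
Downward deflection at the released point Q due to the loads:
  point load 79 at a = 1.33: Pa²(3L − a)/(6EI) = 528/EI
  UDL 10: wL⁴/(8EI) = 5120/EI
  δ_0 = 5648/EI
Flexibility coefficient — unit upward force at Q: δ_{QQ} = L³/(3EI) = 170.7/EI.
The prop prevents deflection at Q: R_Q = δ_0/δ_{QQ} = 5648/170.7 = 33.09 kN.
Moment equilibrium about P: M_P = Σ(load moments about P) − R_Q·L = 425.1 − 33.09×8 = 160.3 kN·m.

M_P = 160.3 kN·m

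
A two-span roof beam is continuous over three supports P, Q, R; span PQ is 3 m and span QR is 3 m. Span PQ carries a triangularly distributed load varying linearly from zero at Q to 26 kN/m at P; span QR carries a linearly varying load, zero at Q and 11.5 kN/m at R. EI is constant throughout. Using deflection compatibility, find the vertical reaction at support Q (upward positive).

Release continuity at Q by inserting a hinge; the redundant is the internal moment M_Q. The primary structure is two simply-supported spans PQ and QR.
Discontinuity in slope at Q on the released structure — sum the simple-span end rotations:
  span PQ: triangular load, peak 26: 7w₀L³/(360EI) = 13.65/EI
  span QR: triangular load, peak 11.5: 7w₀L³/(360EI) = 6.037/EI
  relative rotation θ_0 = (13.65 + 6.037)/EI = 19.69/EI
A unit hogging moment at Q produces rotation L₁/(3EI) + L₂/(3EI) = 2/EI.
Slope continuity at Q: θ_0 = M_Q·2/EI, so M_Q = 19.69/2 = 9.844 kN·m (hogging).
Span PQ, ΣM about P with M_Q applied at Q: R_Q^{PQ}·3 = 39 + 9.844, so R_Q^{PQ} = 16.28 kN and R_P = 39 − 16.28 = 22.72 kN.
Span QR, ΣM about R: R_Q^{QR}·3 = 17.25 + 9.844, so R_Q^{QR} = 9.031 kN and R_R = 17.25 − 9.031 = 8.219 kN.
R_Q = 16.28 + 9.031 = 25.31 kN.

R_Q = 25.31 kN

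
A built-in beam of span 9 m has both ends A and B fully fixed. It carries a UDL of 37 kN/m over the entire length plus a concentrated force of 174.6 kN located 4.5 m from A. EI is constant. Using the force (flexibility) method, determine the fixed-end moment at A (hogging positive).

M_A = 446.2 kN·m

Take the two fixed-end moments M_A, M_B as redundants; the released structure is the simple span AB.
On the primary (simply-supported) span, the end slopes from the loading are:
  at A: UDL 37: wL³/(24EI) = 1124/EI
  at B: UDL 37: wL³/(24EI) = 1124/EI
  at A: point load 174.6 at a = 4.5: Pab(L + b)/(6LEI) = 883.9/EI
  at B: point load 174.6 at a = 4.5: Pab(L + a)/(6LEI) = 883.9/EI
  θ_A0 = 2008/EI,  θ_B0 = 2008/EI
Flexibility coefficients: a unit moment at one end gives L/(3EI) there and L/(6EI) at the far end, so f₁₁ = f₂₂ = 3/EI and f₁₂ = f₂₁ = 1.5/EI.
Compatibility — zero rotation at each built-in end:
  3 M_A + 1.5 M_B = 2008
  1.5 M_A + 3 M_B = 2008
Solving the pair gives M_A = 446.2 kN·m and M_B = 446.2 kN·m (hogging).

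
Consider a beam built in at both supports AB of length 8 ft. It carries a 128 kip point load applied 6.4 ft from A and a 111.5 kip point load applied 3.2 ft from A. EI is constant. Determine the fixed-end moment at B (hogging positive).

Take the two fixed-end moments M_A, M_B as redundants; the released structure is the simple span AB.
On the primary (simply-supported) span, the end slopes from the loading are:
  at A: point load 128 at a = 6.4: Pab(L + b)/(6LEI) = 262.1/EI
  at B: point load 128 at a = 6.4: Pab(L + a)/(6LEI) = 393.2/EI
  at A: point load 111.5 at a = 3.2: Pab(L + b)/(6LEI) = 456.7/EI
  at B: point load 111.5 at a = 3.2: Pab(L + a)/(6LEI) = 399.6/EI
  θ_A0 = 718.8/EI,  θ_B0 = 792.8/EI
Flexibility coefficients: a unit moment at one end gives L/(3EI) there and L/(6EI) at the far end, so f₁₁ = f₂₂ = 2.667/EI and f₁₂ = f₂₁ = 1.333/EI.
Compatibility — zero rotation at each built-in end:
  2.667 M_A + 1.333 M_B = 718.8
  1.333 M_A + 2.667 M_B = 792.8
Solving the pair gives M_A = 161.2 kip·ft and M_B = 216.7 kip·ft (hogging).

M_B = 216.7 kip·ft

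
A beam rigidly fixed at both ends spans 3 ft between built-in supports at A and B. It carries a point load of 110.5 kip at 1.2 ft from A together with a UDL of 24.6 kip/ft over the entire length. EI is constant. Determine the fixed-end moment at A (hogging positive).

M_A = 66.19 kip·ft

Release both end moments; the primary structure is a simply-supported span AB with redundants M_A and M_B.
End rotations of the released simple span under the applied load (×1/EI):
  at A: point load 110.5 at a = 1.2: Pab(L + b)/(6LEI) = 63.65/EI
  at B: point load 110.5 at a = 1.2: Pab(L + a)/(6LEI) = 55.69/EI
  at A: UDL 24.6: wL³/(24EI) = 27.68/EI
  at B: UDL 24.6: wL³/(24EI) = 27.68/EI
  θ_A0 = 91.32/EI,  θ_B0 = 83.37/EI
Flexibility coefficients: a unit moment at one end gives L/(3EI) there and L/(6EI) at the far end, so f₁₁ = f₂₂ = 1/EI and f₁₂ = f₂₁ = 0.5/EI.
Compatibility — zero rotation at each built-in end:
  1 M_A + 0.5 M_B = 91.32
  0.5 M_A + 1 M_B = 83.37
Solving the pair gives M_A = 66.19 kip·ft and M_B = 50.27 kip·ft (hogging).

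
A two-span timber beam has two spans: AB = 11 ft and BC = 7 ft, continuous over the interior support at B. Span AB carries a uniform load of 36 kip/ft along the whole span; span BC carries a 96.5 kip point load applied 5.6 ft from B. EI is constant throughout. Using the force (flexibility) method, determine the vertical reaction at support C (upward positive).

Take M_B as the redundant. Released structure: two simple spans AB and BC with a hinge at B.
Discontinuity in slope at B on the released structure — sum the simple-span end rotations:
  span AB: UDL 36: wL³/(24EI) = 1996/EI
  span BC: point load 96.5 at a = 5.6: Pab(L + b)/(6LEI) = 151.3/EI
  relative rotation θ_0 = (1996 + 151.3)/EI = 2148/EI
A unit hogging moment at B produces rotation L₁/(3EI) + L₂/(3EI) = 6/EI.
Slope continuity at B: θ_0 = M_B·6/EI, so M_B = 2148/6 = 358 kip·ft (hogging).
Span BC, ΣM about C: R_B^{BC}·7 = 135.1 + 358, so R_B^{BC} = 70.44 kip and R_C = 96.5 − 70.44 = 26.06 kip.

R_C = 26.06 kip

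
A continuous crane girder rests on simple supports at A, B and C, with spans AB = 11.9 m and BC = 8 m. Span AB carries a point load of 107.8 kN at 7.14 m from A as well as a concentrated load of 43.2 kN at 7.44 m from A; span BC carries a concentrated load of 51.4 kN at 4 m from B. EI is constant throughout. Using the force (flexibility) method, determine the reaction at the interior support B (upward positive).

R_B = 166.9 kN

Insert a hinge at B; M_B is the redundant, and each span becomes simply supported.
Rotations at B on the released spans (each span's end-slope, ×1/EI):
  span AB: point load 107.8 at a = 7.14: Pab(L + a)/(6LEI) = 977/EI
  span AB: point load 43.2 at a = 7.44: Pab(L + a)/(6LEI) = 388.3/EI
  span BC: point load 51.4 at a = 4: Pab(L + b)/(6LEI) = 205.6/EI
  relative rotation θ_0 = (1365 + 205.6)/EI = 1571/EI
A unit hogging moment at B produces rotation L₁/(3EI) + L₂/(3EI) = 6.633/EI.
Compatibility: M_B·(L₁+L₂)/(3EI) = θ_0, giving M_B = 236.8 kN·m (hogging).
Span AB, ΣM about A with M_B applied at B: R_B^{AB}·11.9 = 1091 + 236.8, so R_B^{AB} = 111.6 kN and R_A = 151 − 111.6 = 39.41 kN.
Span BC, ΣM about C: R_B^{BC}·8 = 205.6 + 236.8, so R_B^{BC} = 55.3 kN and R_C = 51.4 − 55.3 = -3.902 kN.
R_B = 111.6 + 55.3 = 166.9 kN.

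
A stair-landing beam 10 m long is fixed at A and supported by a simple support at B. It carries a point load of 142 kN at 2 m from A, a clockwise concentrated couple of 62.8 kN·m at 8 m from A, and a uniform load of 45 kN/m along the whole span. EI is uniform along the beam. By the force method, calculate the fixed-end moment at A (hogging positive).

M_A = 739.3 kN·m

Take the reaction at B as the redundant and release it; the primary structure is a cantilever fixed at A.
Downward deflection at the released point B due to the loads:
  point load 142 at a = 2: Pa²(3L − a)/(6EI) = 2651/EI
  clockwise couple 62.8 at a = 8: M₀a(2L − a)/(2EI) = 3014/EI
  UDL 45: wL⁴/(8EI) = 56250/EI
  δ_0 = 61915/EI
Flexibility coefficient — unit upward force at B: δ_{BB} = L³/(3EI) = 333.3/EI.
Compatibility at B: δ_0 − R_B·δ_{BB} = 0, so R_B = 61915/333.3 = 185.7 kN.
Moment equilibrium about A: M_A = Σ(load moments about A) − R_B·L = 2597 − 185.7×10 = 739.3 kN·m.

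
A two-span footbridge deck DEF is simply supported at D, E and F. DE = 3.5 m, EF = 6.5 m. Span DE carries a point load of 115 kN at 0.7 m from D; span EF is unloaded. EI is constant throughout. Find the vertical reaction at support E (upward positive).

Take M_E as the redundant. Released structure: two simple spans DE and EF with a hinge at E.
Discontinuity in slope at E on the released structure — sum the simple-span end rotations:
  span DE: point load 115 at a = 0.7: Pab(L + a)/(6LEI) = 45.08/EI
  relative rotation θ_0 = (45.08 + 0)/EI = 45.08/EI
A unit hogging moment at E produces rotation L₁/(3EI) + L₂/(3EI) = 3.333/EI.
Compatibility: M_E·(L₁+L₂)/(3EI) = θ_0, giving M_E = 13.52 kN·m (hogging).
Span DE, ΣM about D with M_E applied at E: R_E^{DE}·3.5 = 80.5 + 13.52, so R_E^{DE} = 26.86 kN and R_D = 115 − 26.86 = 88.14 kN.
Span EF, ΣM about F: R_E^{EF}·6.5 = 0 + 13.52, so R_E^{EF} = 2.081 kN and R_F = 0 − 2.081 = -2.081 kN.
R_E = 26.86 + 2.081 = 28.94 kN.

R_E = 28.94 kN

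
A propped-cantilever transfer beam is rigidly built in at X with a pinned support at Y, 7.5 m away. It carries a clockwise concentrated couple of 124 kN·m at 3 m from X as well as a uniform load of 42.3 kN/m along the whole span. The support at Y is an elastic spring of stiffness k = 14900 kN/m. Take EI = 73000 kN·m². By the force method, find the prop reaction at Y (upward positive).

R_Y = 130.3 kN

Take the reaction at Y as the redundant and release it; the primary structure is a cantilever fixed at X.
Deflection at Y on the released cantilever, summing each load's contribution:
  clockwise couple 124 at a = 3: M₀a(2L − a)/(2EI) = 2232/EI
  UDL 42.3: wL⁴/(8EI) = 16730/EI
  δ_0 = 18962/EI
Flexibility coefficient — unit upward force at Y: δ_{YY} = L³/(3EI) = 140.6/EI.
With EI = 73000 kN·m²: δ_0 = 0.25975 m and δ_{YY} = 0.001926 m/kN.
Compatibility — the spring shortens by R_Y/k under the reaction it provides: δ_0 − R_Y·δ_{YY} = R_Y/k. With 1/k = 0.000067 m/kN, R_Y = δ_0 / (δ_{YY} + 1/k) = 0.25975 / (0.001926 + 0.000067) = 130.3 kN.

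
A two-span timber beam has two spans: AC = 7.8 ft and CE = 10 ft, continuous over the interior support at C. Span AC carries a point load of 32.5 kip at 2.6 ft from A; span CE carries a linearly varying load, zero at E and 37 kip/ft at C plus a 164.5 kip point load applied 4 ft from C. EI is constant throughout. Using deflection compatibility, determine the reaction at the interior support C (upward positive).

Take M_C as the redundant. Released structure: two simple spans AC and CE with a hinge at C.
Discontinuity in slope at C on the released structure — sum the simple-span end rotations:
  span AC: point load 32.5 at a = 2.6: Pab(L + a)/(6LEI) = 97.64/EI
  span CE: triangular load, peak 37: w₀L³/(45EI) = 822.2/EI
  span CE: point load 164.5 at a = 4: Pab(L + b)/(6LEI) = 1053/EI
  relative rotation θ_0 = (97.64 + 1875)/EI = 1973/EI
A unit hogging moment at C produces rotation L₁/(3EI) + L₂/(3EI) = 5.933/EI.
Compatibility: M_C·(L₁+L₂)/(3EI) = θ_0, giving M_C = 332.5 kip·ft (hogging).
Span AC, ΣM about A with M_C applied at C: R_C^{AC}·7.8 = 84.5 + 332.5, so R_C^{AC} = 53.46 kip and R_A = 32.5 − 53.46 = -20.96 kip.
Span CE, ΣM about E: R_C^{CE}·10 = 2220 + 332.5, so R_C^{CE} = 255.3 kip and R_E = 349.5 − 255.3 = 94.22 kip.
R_C = 53.46 + 255.3 = 308.7 kip.

R_C = 308.7 kip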